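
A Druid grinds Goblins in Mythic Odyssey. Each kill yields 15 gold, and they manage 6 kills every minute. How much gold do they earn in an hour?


Gold per minute = 15 * 6 = 90
Gold per hour = 90 * 60 = 5400

5400 gold/hour


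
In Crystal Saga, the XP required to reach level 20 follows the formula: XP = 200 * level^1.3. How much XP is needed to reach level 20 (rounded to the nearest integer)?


XP = 200 * level^1.3
Substitute level = 20:
XP = 200 * 20^1.3
= 200 * 49.1291
= 9826

9826 XP


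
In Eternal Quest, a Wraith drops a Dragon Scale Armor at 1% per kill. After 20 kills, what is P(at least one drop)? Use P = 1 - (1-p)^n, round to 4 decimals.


P(at least one) = 1 - P(none) = 1 - (1-p)^n
p = 1/100 = 0.01
1 - p = 0.99
(1 - p)^20 = 0.99^20 = 0.817907
P(at least one) = 1 - 0.817907 = 0.1821

0.1821


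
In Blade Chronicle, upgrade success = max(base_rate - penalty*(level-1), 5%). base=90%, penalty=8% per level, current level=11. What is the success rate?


raw_rate = 90 - 8 * (11 - 1)
= 90 - 8 * 10
= 90 - 80
= 10
Apply floor: max(10, 5) = 10%

10%


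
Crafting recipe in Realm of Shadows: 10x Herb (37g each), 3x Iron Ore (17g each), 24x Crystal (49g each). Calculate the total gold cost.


Cost breakdown:
  Herb: 10 * 37 = 370
  Iron Ore: 3 * 17 = 51
  Crystal: 24 * 49 = 1176
Total = 370 + 51 + 1176 = 1597

1597 gold


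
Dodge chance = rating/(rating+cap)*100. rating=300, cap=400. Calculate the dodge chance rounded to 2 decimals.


dodge% = 300 / (300 + 400) * 100
= 300 / 700 * 100
= 0.428571 * 100
= 42.86%

42.86%


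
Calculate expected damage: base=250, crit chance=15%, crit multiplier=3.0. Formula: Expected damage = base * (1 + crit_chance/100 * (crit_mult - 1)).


E[dmg] = base * (1 + crit_chance * (crit_mult - 1))
cc as decimal = 15/100 = 0.15
cm - 1 = 3.0 - 1 = 2.0
Bonus factor = 0.15 * 2.0 = 0.3
Total multiplier = 1 + 0.3 = 1.3
Expected damage = 250 * 1.3 = 325.00

325.00 damage


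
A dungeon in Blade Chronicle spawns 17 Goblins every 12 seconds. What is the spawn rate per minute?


Spawns per minute = count * (60 / interval)
= 17 * (60 / 12)
= 17 * 5.0
= 85.0

85.0 per minute


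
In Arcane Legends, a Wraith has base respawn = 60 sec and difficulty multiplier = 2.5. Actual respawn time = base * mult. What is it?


Respawn time = base * multiplier
= 60 * 2.5
= 150.0 seconds

150.0 seconds


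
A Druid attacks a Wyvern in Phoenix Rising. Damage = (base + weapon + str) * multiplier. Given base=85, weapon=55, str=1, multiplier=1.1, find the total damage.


Sum base + weapon + str = 85 + 55 + 1 = 141
Multiply by 1.1:
141 * 1.1 = 155.1

155.1 damage


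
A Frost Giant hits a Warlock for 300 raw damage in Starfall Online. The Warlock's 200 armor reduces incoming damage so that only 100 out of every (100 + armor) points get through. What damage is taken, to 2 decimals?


actual = 300 * 100 / (100 + 200)
= 300 * 100 / 300
= 30000 / 300
= 100.00

100.00 damage


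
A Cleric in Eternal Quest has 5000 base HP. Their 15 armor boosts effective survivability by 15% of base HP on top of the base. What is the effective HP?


EHP = 5000 * (1 + 15/100)
= 5000 * (1 + 0.15)
= 5000 * 1.15
= 5750.0

5750.0 EHP


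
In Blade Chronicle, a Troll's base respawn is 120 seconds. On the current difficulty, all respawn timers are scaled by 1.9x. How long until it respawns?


Respawn time = base * multiplier
= 120 * 1.9
= 228.0 seconds

228.0 seconds


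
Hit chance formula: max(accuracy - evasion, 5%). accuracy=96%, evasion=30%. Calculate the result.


accuracy - evasion = 96 - 30 = 66
Apply floor: max(66, 5) = 66
Hit chance = 66%

66%


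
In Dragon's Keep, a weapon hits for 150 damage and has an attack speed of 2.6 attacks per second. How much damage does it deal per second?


DPS = damage * attack_speed
= 150 * 2.6
= 390.0

390.0 DPS


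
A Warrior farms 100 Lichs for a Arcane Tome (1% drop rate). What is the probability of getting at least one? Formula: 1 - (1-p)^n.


P(at least one) = 1 - P(none) = 1 - (1-p)^n
p = 1/100 = 0.01
1 - p = 0.99
(1 - p)^100 = 0.99^100 = 0.366032
P(at least one) = 1 - 0.366032 = 0.6340

0.6340


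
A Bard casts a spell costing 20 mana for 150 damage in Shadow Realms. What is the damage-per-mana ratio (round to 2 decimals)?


Efficiency = damage / mana
= 150 / 20
= 7.50

7.50 dmg/mana


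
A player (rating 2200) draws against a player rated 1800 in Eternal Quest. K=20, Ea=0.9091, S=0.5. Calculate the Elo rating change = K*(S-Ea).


Elo update: delta = K * (S - Ea), where S = 0.5 (draws)
S - Ea = 0.5 - 0.9091 = -0.4091
Rating change = 20 * -0.4091
= -8.18

-8.18 rating points


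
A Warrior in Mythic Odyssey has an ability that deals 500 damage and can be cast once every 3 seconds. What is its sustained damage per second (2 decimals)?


DPS = damage / cooldown
= 500 / 3
= 166.67

166.67 DPS


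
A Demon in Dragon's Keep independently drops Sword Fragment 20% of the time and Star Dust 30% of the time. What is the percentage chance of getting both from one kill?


For independent events, P(both) = P(A) * P(B)
= 20% * 30%
= 600 / 100 %
= 6.0%

6.0%


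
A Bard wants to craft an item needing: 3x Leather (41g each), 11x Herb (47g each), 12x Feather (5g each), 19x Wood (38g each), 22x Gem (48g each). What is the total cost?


Cost breakdown:
  Leather: 3 * 41 = 123
  Herb: 11 * 47 = 517
  Feather: 12 * 5 = 60
  Wood: 19 * 38 = 722
  Gem: 22 * 48 = 1056
Total = 123 + 517 + 60 + 722 + 1056 = 2478

2478 gold


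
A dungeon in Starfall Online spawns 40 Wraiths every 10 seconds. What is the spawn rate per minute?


Spawns per minute = count * (60 / interval)
= 40 * (60 / 10)
= 40 * 6.0
= 240.0

240.0 per minute


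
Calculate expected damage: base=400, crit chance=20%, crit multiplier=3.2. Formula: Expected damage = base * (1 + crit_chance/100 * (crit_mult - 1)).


E[dmg] = base * (1 + crit_chance * (crit_mult - 1))
cc as decimal = 20/100 = 0.2
cm - 1 = 3.2 - 1 = 2.2
Bonus factor = 0.2 * 2.2 = 0.44
Total multiplier = 1 + 0.44 = 1.44
Expected damage = 400 * 1.44 = 576.00

576.00 damage


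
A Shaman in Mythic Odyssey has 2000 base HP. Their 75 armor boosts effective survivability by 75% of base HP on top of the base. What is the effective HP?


EHP = 2000 * (1 + 75/100)
= 2000 * (1 + 0.75)
= 2000 * 1.75
= 3500.0

3500.0 EHP


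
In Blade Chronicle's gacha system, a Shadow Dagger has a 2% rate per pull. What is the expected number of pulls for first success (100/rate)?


Expected pulls for a geometric distribution = 1/p = 100 / rate%
= 100 / 2
= 50.0

50.0 pulls


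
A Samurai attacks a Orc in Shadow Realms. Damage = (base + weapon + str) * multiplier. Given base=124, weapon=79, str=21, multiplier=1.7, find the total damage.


Sum base + weapon + str = 124 + 79 + 21 = 224
Multiply by 1.7:
224 * 1.7 = 380.8

380.8 damage


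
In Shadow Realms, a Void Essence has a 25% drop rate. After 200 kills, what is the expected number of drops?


Expected drops = kills * (drop_rate / 100)
= 200 * (25 / 100)
= 200 * 0.25
= 50.0

50.0 drops


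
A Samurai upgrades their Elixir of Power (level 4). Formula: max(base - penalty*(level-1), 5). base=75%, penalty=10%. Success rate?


raw_rate = 75 - 10 * (4 - 1)
= 75 - 10 * 3
= 75 - 30
= 45
Apply floor: max(45, 5) = 45%

45%


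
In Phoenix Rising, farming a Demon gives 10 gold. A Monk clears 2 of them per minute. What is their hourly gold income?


Gold per minute = 10 * 2 = 20
Gold per hour = 20 * 60 = 1200

1200 gold/hour


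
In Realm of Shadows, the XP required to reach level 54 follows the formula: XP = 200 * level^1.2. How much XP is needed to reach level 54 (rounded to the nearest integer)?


XP = 200 * level^1.2
Substitute level = 54:
XP = 200 * 54^1.2
= 200 * 119.9147
= 23983

23983 XP


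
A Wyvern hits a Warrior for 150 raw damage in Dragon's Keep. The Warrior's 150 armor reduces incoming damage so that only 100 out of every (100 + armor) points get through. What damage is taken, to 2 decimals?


actual = 150 * 100 / (100 + 150)
= 150 * 100 / 250
= 15000 / 250
= 60.00

60.00 damage


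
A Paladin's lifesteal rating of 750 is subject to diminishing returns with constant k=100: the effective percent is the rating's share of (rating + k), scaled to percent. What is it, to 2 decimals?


effective% = rating / (rating + k) * 100
= 750 / (750 + 100) * 100
= 750 / 850 * 100
= 0.882353 * 100
= 88.24%

88.24%


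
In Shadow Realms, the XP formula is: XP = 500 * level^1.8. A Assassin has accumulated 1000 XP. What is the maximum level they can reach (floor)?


XP = 500 * level^1.8, so level = (XP / 500)^(1/1.8)
= (1000 / 500)^(1/1.8)
= 2.0^0.5556
= 1.4697
Floor: level = 1

level 1


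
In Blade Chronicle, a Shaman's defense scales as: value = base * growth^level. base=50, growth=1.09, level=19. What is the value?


value = base * growth^level
= 50 * 1.09^19
= 50 * 5.141661
= 257.08

257.08 defense


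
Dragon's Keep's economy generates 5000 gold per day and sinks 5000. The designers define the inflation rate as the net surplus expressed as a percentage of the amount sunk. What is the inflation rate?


Net gold = 5000 - 5000 = 0
Inflation rate = net / sunk * 100 = 0 / 5000 * 100
= 0.0 * 100
= 0.00%

0.00%


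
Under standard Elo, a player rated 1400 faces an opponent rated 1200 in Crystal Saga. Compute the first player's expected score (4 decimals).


Elo expected score: Ea = 1/(1 + 10^((Rb-Ra)/400))
Rb - Ra = 1200 - 1400 = -200
(Rb-Ra)/400 = -200/400 = -0.5
10^-0.5 = 0.316228
Ea = 1/(1 + 0.316228) = 1/1.316228 = 0.7597

0.7597


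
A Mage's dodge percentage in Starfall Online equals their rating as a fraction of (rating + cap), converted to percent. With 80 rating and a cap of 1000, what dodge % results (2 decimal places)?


dodge% = 80 / (80 + 1000) * 100
= 80 / 1080 * 100
= 0.074074 * 100
= 7.41%

7.41%


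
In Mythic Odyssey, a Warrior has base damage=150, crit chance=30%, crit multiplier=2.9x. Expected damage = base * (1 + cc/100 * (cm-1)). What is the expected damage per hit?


E[dmg] = base * (1 + crit_chance * (crit_mult - 1))
cc as decimal = 30/100 = 0.3
cm - 1 = 2.9 - 1 = 1.9
Bonus factor = 0.3 * 1.9 = 0.57
Total multiplier = 1 + 0.57 = 1.57
Expected damage = 150 * 1.57 = 235.50

235.50 damage


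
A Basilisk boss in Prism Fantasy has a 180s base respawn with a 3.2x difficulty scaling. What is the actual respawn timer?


Respawn time = base * multiplier
= 180 * 3.2
= 576.0 seconds

576.0 seconds


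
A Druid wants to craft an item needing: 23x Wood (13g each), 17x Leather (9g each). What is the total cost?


Cost breakdown:
  Wood: 23 * 13 = 299
  Leather: 17 * 9 = 153
Total = 299 + 153 = 452

452 gold


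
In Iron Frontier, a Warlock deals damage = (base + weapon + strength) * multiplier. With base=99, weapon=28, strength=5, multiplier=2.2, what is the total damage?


Sum base + weapon + str = 99 + 28 + 5 = 132
Multiply by 2.2:
132 * 2.2 = 290.4

290.4 damage


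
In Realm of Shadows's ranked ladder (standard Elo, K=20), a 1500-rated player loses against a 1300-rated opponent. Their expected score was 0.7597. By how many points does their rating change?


Elo update: delta = K * (S - Ea), where S = 0 (loses)
S - Ea = 0 - 0.7597 = -0.7597
Rating change = 20 * -0.7597
= -15.19

-15.19 rating points


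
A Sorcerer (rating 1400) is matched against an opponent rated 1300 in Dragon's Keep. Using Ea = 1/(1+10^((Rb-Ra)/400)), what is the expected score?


Elo expected score: Ea = 1/(1 + 10^((Rb-Ra)/400))
Rb - Ra = 1300 - 1400 = -100
(Rb-Ra)/400 = -100/400 = -0.25
10^-0.25 = 0.562341
Ea = 1/(1 + 0.562341) = 1/1.562341 = 0.6401

0.6401


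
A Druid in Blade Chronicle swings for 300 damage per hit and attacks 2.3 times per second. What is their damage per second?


DPS = damage * attack_speed
= 300 * 2.3
= 690.0

690.0 DPS


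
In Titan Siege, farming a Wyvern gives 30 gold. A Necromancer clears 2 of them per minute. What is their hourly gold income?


Gold per minute = 30 * 2 = 60
Gold per hour = 60 * 60 = 3600

3600 gold/hour


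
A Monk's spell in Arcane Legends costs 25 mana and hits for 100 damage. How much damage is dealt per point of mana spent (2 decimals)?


Efficiency = damage / mana
= 100 / 25
= 4.00

4.00 dmg/mana


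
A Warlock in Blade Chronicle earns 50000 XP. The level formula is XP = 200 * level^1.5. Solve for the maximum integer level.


XP = 200 * level^1.5, so level = (XP / 200)^(1/1.5)
= (50000 / 200)^(1/1.5)
= 250.0^0.6667
= 39.685
Floor: level = 39

level 39


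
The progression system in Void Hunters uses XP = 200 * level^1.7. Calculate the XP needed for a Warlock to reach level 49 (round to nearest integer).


XP = 200 * level^1.7
Substitute level = 49:
XP = 200 * 49^1.7
= 200 * 747.0219
= 149404

149404 XP


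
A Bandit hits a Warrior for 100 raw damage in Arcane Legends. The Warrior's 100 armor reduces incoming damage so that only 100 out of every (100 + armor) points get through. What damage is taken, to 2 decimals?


actual = 100 * 100 / (100 + 100)
= 100 * 100 / 200
= 10000 / 200
= 50.00

50.00 damage


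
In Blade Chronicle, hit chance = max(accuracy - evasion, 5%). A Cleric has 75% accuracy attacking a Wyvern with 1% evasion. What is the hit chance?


accuracy - evasion = 75 - 1 = 74
Apply floor: max(74, 5) = 74
Hit chance = 74%

74%


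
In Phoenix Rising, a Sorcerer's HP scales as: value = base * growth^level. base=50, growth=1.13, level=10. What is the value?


value = base * growth^level
= 50 * 1.13^10
= 50 * 3.394567
= 169.73

169.73 HP


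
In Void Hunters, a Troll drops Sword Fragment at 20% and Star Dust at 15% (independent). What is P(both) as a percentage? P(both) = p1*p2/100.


For independent events, P(both) = P(A) * P(B)
= 20% * 15%
= 300 / 100 %
= 3.0%

3.0%


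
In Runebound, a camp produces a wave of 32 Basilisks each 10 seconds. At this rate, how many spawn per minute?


Spawns per minute = count * (60 / interval)
= 32 * (60 / 10)
= 32 * 6.0
= 192.0

192.0 per minute


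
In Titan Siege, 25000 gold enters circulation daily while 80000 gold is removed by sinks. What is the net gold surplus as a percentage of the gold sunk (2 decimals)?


Net gold = 25000 - 80000 = -55000
Inflation rate = net / sunk * 100 = -55000 / 80000 * 100
= -0.6875 * 100
= -68.75%

-68.75%


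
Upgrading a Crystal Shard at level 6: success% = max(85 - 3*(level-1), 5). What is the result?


raw_rate = 85 - 3 * (6 - 1)
= 85 - 3 * 5
= 85 - 15
= 70
Apply floor: max(70, 5) = 70%

70%


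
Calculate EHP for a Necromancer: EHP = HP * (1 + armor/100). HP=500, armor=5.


EHP = 500 * (1 + 5/100)
= 500 * (1 + 0.05)
= 500 * 1.05
= 525.0

525.0 EHP


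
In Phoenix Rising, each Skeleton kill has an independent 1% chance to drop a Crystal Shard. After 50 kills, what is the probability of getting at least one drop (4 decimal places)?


P(at least one) = 1 - P(none) = 1 - (1-p)^n
p = 1/100 = 0.01
1 - p = 0.99
(1 - p)^50 = 0.99^50 = 0.605006
P(at least one) = 1 - 0.605006 = 0.3950

0.3950


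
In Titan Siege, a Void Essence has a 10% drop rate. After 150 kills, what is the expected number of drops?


Expected drops = kills * (drop_rate / 100)
= 150 * (10 / 100)
= 150 * 0.1
= 15.0

15.0 drops


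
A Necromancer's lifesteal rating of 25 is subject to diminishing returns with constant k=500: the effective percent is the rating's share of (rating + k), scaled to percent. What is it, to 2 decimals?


effective% = rating / (rating + k) * 100
= 25 / (25 + 500) * 100
= 25 / 525 * 100
= 0.047619 * 100
= 4.76%

4.76%


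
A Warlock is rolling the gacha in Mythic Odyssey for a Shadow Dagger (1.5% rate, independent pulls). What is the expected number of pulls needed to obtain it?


Expected pulls for a geometric distribution = 1/p = 100 / rate%
= 100 / 1.5
= 66.67

66.67 pulls


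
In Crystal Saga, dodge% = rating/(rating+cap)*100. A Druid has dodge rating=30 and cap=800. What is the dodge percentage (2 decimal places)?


dodge% = 30 / (30 + 800) * 100
= 30 / 830 * 100
= 0.036145 * 100
= 3.61%

3.61%


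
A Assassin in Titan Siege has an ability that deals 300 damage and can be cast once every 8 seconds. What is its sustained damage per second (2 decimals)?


DPS = damage / cooldown
= 300 / 8
= 37.50

37.50 DPS


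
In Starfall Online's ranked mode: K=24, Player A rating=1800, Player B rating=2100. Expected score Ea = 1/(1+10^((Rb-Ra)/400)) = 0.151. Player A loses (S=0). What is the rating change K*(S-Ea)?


Elo update: delta = K * (S - Ea), where S = 0 (loses)
S - Ea = 0 - 0.151 = -0.151
Rating change = 24 * -0.151
= -3.62

-3.62 rating points


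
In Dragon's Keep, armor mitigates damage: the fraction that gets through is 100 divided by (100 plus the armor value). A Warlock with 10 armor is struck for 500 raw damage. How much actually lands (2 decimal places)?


actual = 500 * 100 / (100 + 10)
= 500 * 100 / 110
= 50000 / 110
= 454.55

454.55 damage


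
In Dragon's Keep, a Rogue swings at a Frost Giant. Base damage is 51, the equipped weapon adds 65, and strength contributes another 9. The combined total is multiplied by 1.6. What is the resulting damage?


Sum base + weapon + str = 51 + 65 + 9 = 125
Multiply by 1.6:
125 * 1.6 = 200.0

200.0 damage


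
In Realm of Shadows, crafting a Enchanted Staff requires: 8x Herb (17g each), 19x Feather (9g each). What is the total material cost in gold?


Cost breakdown:
  Herb: 8 * 17 = 136
  Feather: 19 * 9 = 171
Total = 136 + 171 = 307

307 gold


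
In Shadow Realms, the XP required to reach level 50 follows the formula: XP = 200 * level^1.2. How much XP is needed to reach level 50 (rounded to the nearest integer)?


XP = 200 * level^1.2
Substitute level = 50:
XP = 200 * 50^1.2
= 200 * 109.3362
= 21867

21867 XP


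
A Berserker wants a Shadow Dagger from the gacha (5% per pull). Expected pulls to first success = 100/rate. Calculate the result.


Expected pulls for a geometric distribution = 1/p = 100 / rate%
= 100 / 5
= 20.0

20.0 pulls


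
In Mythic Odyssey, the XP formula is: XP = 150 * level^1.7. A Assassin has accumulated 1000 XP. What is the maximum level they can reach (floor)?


XP = 150 * level^1.7, so level = (XP / 150)^(1/1.7)
= (1000 / 150)^(1/1.7)
= 6.6667^0.5882
= 3.0525
Floor: level = 3

level 3


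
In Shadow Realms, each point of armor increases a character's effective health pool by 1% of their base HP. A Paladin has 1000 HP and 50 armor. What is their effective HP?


EHP = 1000 * (1 + 50/100)
= 1000 * (1 + 0.5)
= 1000 * 1.5
= 1500.0

1500.0 EHP


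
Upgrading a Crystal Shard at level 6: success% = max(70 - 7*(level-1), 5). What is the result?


raw_rate = 70 - 7 * (6 - 1)
= 70 - 7 * 5
= 70 - 35
= 35
Apply floor: max(35, 5) = 35%

35%


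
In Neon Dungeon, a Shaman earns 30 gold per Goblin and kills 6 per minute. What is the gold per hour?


Gold per minute = 30 * 6 = 180
Gold per hour = 180 * 60 = 10800

10800 gold/hour


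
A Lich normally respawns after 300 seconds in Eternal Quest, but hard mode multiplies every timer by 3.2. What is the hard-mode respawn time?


Respawn time = base * multiplier
= 300 * 3.2
= 960.0 seconds

960.0 seconds


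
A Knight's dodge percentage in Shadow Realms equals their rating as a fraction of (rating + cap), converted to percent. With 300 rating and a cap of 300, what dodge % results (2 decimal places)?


dodge% = 300 / (300 + 300) * 100
= 300 / 600 * 100
= 0.5 * 100
= 50.00%

50.00%


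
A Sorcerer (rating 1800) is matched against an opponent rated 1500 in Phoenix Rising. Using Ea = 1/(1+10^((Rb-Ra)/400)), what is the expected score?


Elo expected score: Ea = 1/(1 + 10^((Rb-Ra)/400))
Rb - Ra = 1500 - 1800 = -300
(Rb-Ra)/400 = -300/400 = -0.75
10^-0.75 = 0.177828
Ea = 1/(1 + 0.177828) = 1/1.177828 = 0.8490

0.8490


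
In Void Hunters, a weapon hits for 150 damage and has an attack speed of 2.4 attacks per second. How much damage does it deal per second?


DPS = damage * attack_speed
= 150 * 2.4
= 360.0

360.0 DPS


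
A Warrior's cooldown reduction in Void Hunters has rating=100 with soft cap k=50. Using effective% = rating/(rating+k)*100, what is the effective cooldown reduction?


effective% = rating / (rating + k) * 100
= 100 / (100 + 50) * 100
= 100 / 150 * 100
= 0.666667 * 100
= 66.67%

66.67%


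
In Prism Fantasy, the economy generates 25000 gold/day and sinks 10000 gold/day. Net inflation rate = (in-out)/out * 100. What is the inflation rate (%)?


Net gold = 25000 - 10000 = 15000
Inflation rate = net / sunk * 100 = 15000 / 10000 * 100
= 1.5 * 100
= 150.00%

150.00%


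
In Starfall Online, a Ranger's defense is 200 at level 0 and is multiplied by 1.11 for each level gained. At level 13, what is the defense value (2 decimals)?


value = base * growth^level
= 200 * 1.11^13
= 200 * 3.88328
= 776.66

776.66 defense


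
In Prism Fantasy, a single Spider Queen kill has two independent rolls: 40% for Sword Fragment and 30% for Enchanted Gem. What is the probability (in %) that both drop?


For independent events, P(both) = P(A) * P(B)
= 40% * 30%
= 1200 / 100 %
= 12.0%

12.0%


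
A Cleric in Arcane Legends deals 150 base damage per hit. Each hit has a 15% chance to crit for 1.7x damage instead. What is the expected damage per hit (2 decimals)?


E[dmg] = base * (1 + crit_chance * (crit_mult - 1))
cc as decimal = 15/100 = 0.15
cm - 1 = 1.7 - 1 = 0.7
Bonus factor = 0.15 * 0.7 = 0.105
Total multiplier = 1 + 0.105 = 1.105
Expected damage = 150 * 1.105 = 165.75

165.75 damage


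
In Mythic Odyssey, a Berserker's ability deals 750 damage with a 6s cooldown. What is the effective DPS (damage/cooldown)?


DPS = damage / cooldown
= 750 / 6
= 125.00

125.00 DPS


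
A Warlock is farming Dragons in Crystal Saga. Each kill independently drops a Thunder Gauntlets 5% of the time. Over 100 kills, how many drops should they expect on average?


Expected drops = kills * (drop_rate / 100)
= 100 * (5 / 100)
= 100 * 0.05
= 5.0

5.0 drops


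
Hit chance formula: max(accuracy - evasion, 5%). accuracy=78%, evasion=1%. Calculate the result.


accuracy - evasion = 78 - 1 = 77
Apply floor: max(77, 5) = 77
Hit chance = 77%

77%


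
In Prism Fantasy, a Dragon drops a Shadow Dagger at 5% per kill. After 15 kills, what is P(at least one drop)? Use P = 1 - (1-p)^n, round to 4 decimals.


P(at least one) = 1 - P(none) = 1 - (1-p)^n
p = 5/100 = 0.05
1 - p = 0.95
(1 - p)^15 = 0.95^15 = 0.463291
P(at least one) = 1 - 0.463291 = 0.5367

0.5367


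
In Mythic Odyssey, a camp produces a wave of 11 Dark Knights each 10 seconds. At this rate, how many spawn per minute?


Spawns per minute = count * (60 / interval)
= 11 * (60 / 10)
= 11 * 6.0
= 66.0

66.0 per minute


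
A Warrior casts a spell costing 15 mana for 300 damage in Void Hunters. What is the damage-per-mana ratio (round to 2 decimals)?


Efficiency = damage / mana
= 300 / 15
= 20.00

20.00 dmg/mana


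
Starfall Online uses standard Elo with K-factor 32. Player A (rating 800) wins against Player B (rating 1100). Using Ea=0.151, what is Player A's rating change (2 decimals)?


Elo update: delta = K * (S - Ea), where S = 1 (wins)
S - Ea = 1 - 0.151 = 0.849
Rating change = 32 * 0.849
= 27.17

27.17 rating points


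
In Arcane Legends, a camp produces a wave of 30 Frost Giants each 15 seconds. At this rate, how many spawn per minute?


Spawns per minute = count * (60 / interval)
= 30 * (60 / 15)
= 30 * 4.0
= 120.0

120.0 per minute


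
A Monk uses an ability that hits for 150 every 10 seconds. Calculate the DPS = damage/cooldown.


DPS = damage / cooldown
= 150 / 10
= 15.00

15.00 DPS


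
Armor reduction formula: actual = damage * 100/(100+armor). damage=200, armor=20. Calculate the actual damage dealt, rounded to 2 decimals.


actual = 200 * 100 / (100 + 20)
= 200 * 100 / 120
= 20000 / 120
= 166.67

166.67 damage


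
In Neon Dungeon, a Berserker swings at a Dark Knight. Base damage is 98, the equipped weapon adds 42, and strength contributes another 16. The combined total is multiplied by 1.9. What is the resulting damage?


Sum base + weapon + str = 98 + 42 + 16 = 156
Multiply by 1.9:
156 * 1.9 = 296.4

296.4 damage


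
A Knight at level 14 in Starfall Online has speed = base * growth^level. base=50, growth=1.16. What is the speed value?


value = base * growth^level
= 50 * 1.16^14
= 50 * 7.987518
= 399.38

399.38 speed


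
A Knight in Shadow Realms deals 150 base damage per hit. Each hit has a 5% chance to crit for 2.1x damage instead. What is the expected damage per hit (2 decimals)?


E[dmg] = base * (1 + crit_chance * (crit_mult - 1))
cc as decimal = 5/100 = 0.05
cm - 1 = 2.1 - 1 = 1.1
Bonus factor = 0.05 * 1.1 = 0.055
Total multiplier = 1 + 0.055 = 1.055
Expected damage = 150 * 1.055 = 158.25

158.25 damage


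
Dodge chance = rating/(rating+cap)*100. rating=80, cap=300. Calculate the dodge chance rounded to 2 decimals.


dodge% = 80 / (80 + 300) * 100
= 80 / 380 * 100
= 0.210526 * 100
= 21.05%

21.05%


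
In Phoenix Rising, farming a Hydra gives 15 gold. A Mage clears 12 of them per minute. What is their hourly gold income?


Gold per minute = 15 * 12 = 180
Gold per hour = 180 * 60 = 10800

10800 gold/hour


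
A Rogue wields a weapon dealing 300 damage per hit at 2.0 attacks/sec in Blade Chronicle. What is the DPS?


DPS = damage * attack_speed
= 300 * 2.0
= 600.0

600.0 DPS


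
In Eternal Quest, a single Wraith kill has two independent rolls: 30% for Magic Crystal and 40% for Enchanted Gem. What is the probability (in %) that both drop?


For independent events, P(both) = P(A) * P(B)
= 30% * 40%
= 1200 / 100 %
= 12.0%

12.0%


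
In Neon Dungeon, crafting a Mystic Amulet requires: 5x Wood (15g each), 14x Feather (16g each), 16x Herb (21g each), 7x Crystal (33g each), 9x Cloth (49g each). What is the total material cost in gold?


Cost breakdown:
  Wood: 5 * 15 = 75
  Feather: 14 * 16 = 224
  Herb: 16 * 21 = 336
  Crystal: 7 * 33 = 231
  Cloth: 9 * 49 = 441
Total = 75 + 224 + 336 + 231 + 441 = 1307

1307 gold


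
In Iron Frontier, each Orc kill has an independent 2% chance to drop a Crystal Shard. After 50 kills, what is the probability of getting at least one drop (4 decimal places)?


P(at least one) = 1 - P(none) = 1 - (1-p)^n
p = 2/100 = 0.02
1 - p = 0.98
(1 - p)^50 = 0.98^50 = 0.364170
P(at least one) = 1 - 0.364170 = 0.6358

0.6358


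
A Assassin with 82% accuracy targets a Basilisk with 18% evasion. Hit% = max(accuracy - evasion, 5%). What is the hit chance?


accuracy - evasion = 82 - 18 = 64
Apply floor: max(64, 5) = 64
Hit chance = 64%

64%


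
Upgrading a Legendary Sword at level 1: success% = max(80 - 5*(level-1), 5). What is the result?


raw_rate = 80 - 5 * (1 - 1)
= 80 - 5 * 0
= 80 - 0
= 80
Apply floor: max(80, 5) = 80%

80%


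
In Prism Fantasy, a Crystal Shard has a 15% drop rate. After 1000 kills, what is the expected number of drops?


Expected drops = kills * (drop_rate / 100)
= 1000 * (15 / 100)
= 1000 * 0.15
= 150.0

150.0 drops


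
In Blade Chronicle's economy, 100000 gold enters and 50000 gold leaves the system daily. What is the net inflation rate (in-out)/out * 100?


Net gold = 100000 - 50000 = 50000
Inflation rate = net / sunk * 100 = 50000 / 50000 * 100
= 1.0 * 100
= 100.00%

100.00%


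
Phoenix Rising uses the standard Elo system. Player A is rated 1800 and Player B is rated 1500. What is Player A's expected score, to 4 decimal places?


Elo expected score: Ea = 1/(1 + 10^((Rb-Ra)/400))
Rb - Ra = 1500 - 1800 = -300
(Rb-Ra)/400 = -300/400 = -0.75
10^-0.75 = 0.177828
Ea = 1/(1 + 0.177828) = 1/1.177828 = 0.8490

0.8490


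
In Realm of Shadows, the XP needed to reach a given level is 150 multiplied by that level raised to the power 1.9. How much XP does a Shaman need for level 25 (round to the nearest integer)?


XP = 150 * level^1.9
Substitute level = 25:
XP = 150 * 25^1.9
= 150 * 452.9873
= 67948

67948 XP


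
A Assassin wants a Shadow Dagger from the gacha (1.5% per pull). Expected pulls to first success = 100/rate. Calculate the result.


Expected pulls for a geometric distribution = 1/p = 100 / rate%
= 100 / 1.5
= 66.67

66.67 pulls


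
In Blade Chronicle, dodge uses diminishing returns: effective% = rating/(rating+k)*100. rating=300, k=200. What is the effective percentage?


effective% = rating / (rating + k) * 100
= 300 / (300 + 200) * 100
= 300 / 500 * 100
= 0.6 * 100
= 60.00%

60.00%


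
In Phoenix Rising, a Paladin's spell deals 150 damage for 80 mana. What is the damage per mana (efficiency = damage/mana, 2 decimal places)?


Efficiency = damage / mana
= 150 / 80
= 1.88

1.88 dmg/mana


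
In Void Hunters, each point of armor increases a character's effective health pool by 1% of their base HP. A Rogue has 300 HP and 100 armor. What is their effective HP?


EHP = 300 * (1 + 100/100)
= 300 * (1 + 1.0)
= 300 * 2.0
= 600.0

600.0 EHP


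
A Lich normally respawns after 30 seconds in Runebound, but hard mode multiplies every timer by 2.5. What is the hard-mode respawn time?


Respawn time = base * multiplier
= 30 * 2.5
= 75.0 seconds

75.0 seconds


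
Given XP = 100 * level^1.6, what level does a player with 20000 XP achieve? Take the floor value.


XP = 100 * level^1.6, so level = (XP / 100)^(1/1.6)
= (20000 / 100)^(1/1.6)
= 200.0^0.625
= 27.4248
Floor: level = 27

level 27


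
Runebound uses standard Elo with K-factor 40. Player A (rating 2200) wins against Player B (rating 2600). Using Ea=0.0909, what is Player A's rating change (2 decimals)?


Elo update: delta = K * (S - Ea), where S = 1 (wins)
S - Ea = 1 - 0.0909 = 0.9091
Rating change = 40 * 0.9091
= 36.36

36.36 rating points


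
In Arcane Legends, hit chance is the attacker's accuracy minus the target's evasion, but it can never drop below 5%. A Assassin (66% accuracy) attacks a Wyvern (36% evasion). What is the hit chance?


accuracy - evasion = 66 - 36 = 30
Apply floor: max(30, 5) = 30
Hit chance = 30%

30%


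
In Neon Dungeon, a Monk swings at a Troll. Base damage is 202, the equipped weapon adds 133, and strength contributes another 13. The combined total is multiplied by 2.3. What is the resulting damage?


Sum base + weapon + str = 202 + 133 + 13 = 348
Multiply by 2.3:
348 * 2.3 = 800.4

800.4 damage


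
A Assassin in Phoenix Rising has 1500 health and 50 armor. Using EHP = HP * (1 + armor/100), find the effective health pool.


EHP = 1500 * (1 + 50/100)
= 1500 * (1 + 0.5)
= 1500 * 1.5
= 2250.0

2250.0 EHP


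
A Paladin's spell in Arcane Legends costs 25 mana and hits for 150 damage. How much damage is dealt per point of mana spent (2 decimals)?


Efficiency = damage / mana
= 150 / 25
= 6.00

6.00 dmg/mana


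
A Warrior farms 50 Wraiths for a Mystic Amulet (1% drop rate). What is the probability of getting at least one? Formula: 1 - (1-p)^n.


P(at least one) = 1 - P(none) = 1 - (1-p)^n
p = 1/100 = 0.01
1 - p = 0.99
(1 - p)^50 = 0.99^50 = 0.605006
P(at least one) = 1 - 0.605006 = 0.3950

0.3950


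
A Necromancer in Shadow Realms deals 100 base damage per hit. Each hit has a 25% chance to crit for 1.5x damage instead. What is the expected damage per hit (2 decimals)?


E[dmg] = base * (1 + crit_chance * (crit_mult - 1))
cc as decimal = 25/100 = 0.25
cm - 1 = 1.5 - 1 = 0.5
Bonus factor = 0.25 * 0.5 = 0.125
Total multiplier = 1 + 0.125 = 1.125
Expected damage = 100 * 1.125 = 112.50

112.50 damage


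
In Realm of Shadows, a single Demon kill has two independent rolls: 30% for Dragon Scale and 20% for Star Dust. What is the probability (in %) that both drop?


For independent events, P(both) = P(A) * P(B)
= 30% * 20%
= 600 / 100 %
= 6.0%

6.0%


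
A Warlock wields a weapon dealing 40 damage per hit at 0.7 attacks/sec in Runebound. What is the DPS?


DPS = damage * attack_speed
= 40 * 0.7
= 28.0

28.0 DPS


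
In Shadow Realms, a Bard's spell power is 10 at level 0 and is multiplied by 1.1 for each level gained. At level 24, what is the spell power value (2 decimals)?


value = base * growth^level
= 10 * 1.1^24
= 10 * 9.849733
= 98.50

98.50 spell power


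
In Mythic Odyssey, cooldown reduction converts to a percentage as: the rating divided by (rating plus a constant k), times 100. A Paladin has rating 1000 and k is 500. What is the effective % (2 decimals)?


effective% = rating / (rating + k) * 100
= 1000 / (1000 + 500) * 100
= 1000 / 1500 * 100
= 0.666667 * 100
= 66.67%

66.67%


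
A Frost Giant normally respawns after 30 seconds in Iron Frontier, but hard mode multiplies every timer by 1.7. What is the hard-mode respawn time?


Respawn time = base * multiplier
= 30 * 1.7
= 51.0 seconds

51.0 seconds


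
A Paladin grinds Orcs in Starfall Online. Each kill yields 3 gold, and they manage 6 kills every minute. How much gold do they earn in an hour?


Gold per minute = 3 * 6 = 18
Gold per hour = 18 * 60 = 1080

1080 gold/hour


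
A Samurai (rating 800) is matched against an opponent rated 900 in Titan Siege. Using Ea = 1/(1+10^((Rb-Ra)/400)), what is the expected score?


Elo expected score: Ea = 1/(1 + 10^((Rb-Ra)/400))
Rb - Ra = 900 - 800 = 100
(Rb-Ra)/400 = 100/400 = 0.25
10^0.25 = 1.778279
Ea = 1/(1 + 1.778279) = 1/2.778279 = 0.3599

0.3599


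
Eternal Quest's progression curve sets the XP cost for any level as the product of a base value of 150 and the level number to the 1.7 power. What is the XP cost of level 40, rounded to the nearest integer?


XP = 150 * level^1.7
Substitute level = 40:
XP = 150 * 40^1.7
= 150 * 529.0564
= 79358

79358 XP


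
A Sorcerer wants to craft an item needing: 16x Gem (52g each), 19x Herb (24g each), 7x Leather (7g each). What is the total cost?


Cost breakdown:
  Gem: 16 * 52 = 832
  Herb: 19 * 24 = 456
  Leather: 7 * 7 = 49
Total = 832 + 456 + 49 = 1337

1337 gold


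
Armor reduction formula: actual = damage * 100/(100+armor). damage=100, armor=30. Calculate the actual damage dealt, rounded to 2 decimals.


actual = 100 * 100 / (100 + 30)
= 100 * 100 / 130
= 10000 / 130
= 76.92

76.92 damage


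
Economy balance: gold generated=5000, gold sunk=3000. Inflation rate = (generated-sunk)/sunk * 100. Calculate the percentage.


Net gold = 5000 - 3000 = 2000
Inflation rate = net / sunk * 100 = 2000 / 3000 * 100
= 0.666667 * 100
= 66.67%

66.67%


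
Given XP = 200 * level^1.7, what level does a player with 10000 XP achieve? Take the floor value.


XP = 200 * level^1.7, so level = (XP / 200)^(1/1.7)
= (10000 / 200)^(1/1.7)
= 50.0^0.5882
= 9.9861
Floor: level = 9

level 9


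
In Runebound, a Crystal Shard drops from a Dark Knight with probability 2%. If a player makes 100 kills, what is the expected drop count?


Expected drops = kills * (drop_rate / 100)
= 100 * (2 / 100)
= 100 * 0.02
= 2.0

2.0 drops


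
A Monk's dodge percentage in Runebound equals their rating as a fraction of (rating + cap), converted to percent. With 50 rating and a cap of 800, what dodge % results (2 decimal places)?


dodge% = 50 / (50 + 800) * 100
= 50 / 850 * 100
= 0.058824 * 100
= 5.88%

5.88%


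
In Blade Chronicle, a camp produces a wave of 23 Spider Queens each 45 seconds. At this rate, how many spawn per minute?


Spawns per minute = count * (60 / interval)
= 23 * (60 / 45)
= 23 * 1.3333
= 30.67

30.67 per minute


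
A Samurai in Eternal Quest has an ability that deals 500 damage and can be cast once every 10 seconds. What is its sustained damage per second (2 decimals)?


DPS = damage / cooldown
= 500 / 10
= 50.00

50.00 DPS


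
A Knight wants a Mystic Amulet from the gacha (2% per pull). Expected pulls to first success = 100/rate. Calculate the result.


Expected pulls for a geometric distribution = 1/p = 100 / rate%
= 100 / 2
= 50.0

50.0 pulls


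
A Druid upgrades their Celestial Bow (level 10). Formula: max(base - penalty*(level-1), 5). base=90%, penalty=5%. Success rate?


raw_rate = 90 - 5 * (10 - 1)
= 90 - 5 * 9
= 90 - 45
= 45
Apply floor: max(45, 5) = 45%

45%


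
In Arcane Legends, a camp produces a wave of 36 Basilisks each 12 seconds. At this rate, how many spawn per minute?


Spawns per minute = count * (60 / interval)
= 36 * (60 / 12)
= 36 * 5.0
= 180.0

180.0 per minute


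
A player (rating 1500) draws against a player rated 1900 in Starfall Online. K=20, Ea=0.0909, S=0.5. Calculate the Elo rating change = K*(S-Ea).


Elo update: delta = K * (S - Ea), where S = 0.5 (draws)
S - Ea = 0.5 - 0.0909 = 0.4091
Rating change = 20 * 0.4091
= 8.18

8.18 rating points


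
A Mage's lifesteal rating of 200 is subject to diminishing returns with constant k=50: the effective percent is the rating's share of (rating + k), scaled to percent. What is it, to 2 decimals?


effective% = rating / (rating + k) * 100
= 200 / (200 + 50) * 100
= 200 / 250 * 100
= 0.8 * 100
= 80.00%

80.00%


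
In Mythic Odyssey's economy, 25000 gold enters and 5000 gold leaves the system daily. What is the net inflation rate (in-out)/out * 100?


Net gold = 25000 - 5000 = 20000
Inflation rate = net / sunk * 100 = 20000 / 5000 * 100
= 4.0 * 100
= 400.00%

400.00%


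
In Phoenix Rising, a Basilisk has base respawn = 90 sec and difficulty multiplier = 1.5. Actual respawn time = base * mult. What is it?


Respawn time = base * multiplier
= 90 * 1.5
= 135.0 seconds

135.0 seconds


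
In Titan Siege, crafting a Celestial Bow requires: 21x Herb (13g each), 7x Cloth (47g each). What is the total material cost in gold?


Cost breakdown:
  Herb: 21 * 13 = 273
  Cloth: 7 * 47 = 329
Total = 273 + 329 = 602

602 gold


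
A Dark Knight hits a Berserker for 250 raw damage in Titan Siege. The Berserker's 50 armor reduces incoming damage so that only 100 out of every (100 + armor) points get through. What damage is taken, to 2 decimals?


actual = 250 * 100 / (100 + 50)
= 250 * 100 / 150
= 25000 / 150
= 166.67

166.67 damage


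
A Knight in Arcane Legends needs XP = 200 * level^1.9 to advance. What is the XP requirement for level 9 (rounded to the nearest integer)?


XP = 200 * level^1.9
Substitute level = 9:
XP = 200 * 9^1.9
= 200 * 65.0221
= 13004

13004 XP


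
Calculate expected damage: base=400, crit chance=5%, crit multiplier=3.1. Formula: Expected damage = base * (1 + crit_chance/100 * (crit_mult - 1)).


E[dmg] = base * (1 + crit_chance * (crit_mult - 1))
cc as decimal = 5/100 = 0.05
cm - 1 = 3.1 - 1 = 2.1
Bonus factor = 0.05 * 2.1 = 0.105
Total multiplier = 1 + 0.105 = 1.105
Expected damage = 400 * 1.105 = 442.00

442.00 damage


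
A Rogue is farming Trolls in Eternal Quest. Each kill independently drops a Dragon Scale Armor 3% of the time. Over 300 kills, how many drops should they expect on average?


Expected drops = kills * (drop_rate / 100)
= 300 * (3 / 100)
= 300 * 0.03
= 9.0

9.0 drops


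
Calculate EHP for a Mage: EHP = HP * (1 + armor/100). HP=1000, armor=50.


EHP = 1000 * (1 + 50/100)
= 1000 * (1 + 0.5)
= 1000 * 1.5
= 1500.0

1500.0 EHP


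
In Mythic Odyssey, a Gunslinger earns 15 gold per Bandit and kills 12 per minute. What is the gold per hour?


Gold per minute = 15 * 12 = 180
Gold per hour = 180 * 60 = 10800

10800 gold/hour


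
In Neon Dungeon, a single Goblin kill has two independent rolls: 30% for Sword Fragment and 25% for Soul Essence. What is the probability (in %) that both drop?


For independent events, P(both) = P(A) * P(B)
= 30% * 25%
= 750 / 100 %
= 7.5%

7.5%


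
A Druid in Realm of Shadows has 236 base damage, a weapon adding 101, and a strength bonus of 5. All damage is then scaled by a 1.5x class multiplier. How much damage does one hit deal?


Sum base + weapon + str = 236 + 101 + 5 = 342
Multiply by 1.5:
342 * 1.5 = 513.0

513.0 damage
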